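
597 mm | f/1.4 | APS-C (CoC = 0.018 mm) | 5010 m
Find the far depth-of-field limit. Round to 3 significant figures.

7760 m

Hyperfocal distance H = f²/(N·c) + f = 597²/(1.4 × 0.018) + 597 = 356409/0.0252 + 597 ≈ 14143811.3 mm ≈ 14144 m.
Far limit Df = s·(H − f)/(H − s) = 5010000 × (14143811.3 − 597) / (14143811.3 − 5010000) = 5010000 × 14143214.3 / 9133811.3 ≈ 7757715 mm ≈ 7760 m.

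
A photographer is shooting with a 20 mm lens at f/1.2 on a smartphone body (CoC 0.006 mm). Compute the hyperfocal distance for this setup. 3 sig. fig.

Hyperfocal distance H = f²/(N·c) + f = 20²/(1.2 × 0.006) + 20 = 400/0.0072 + 20 ≈ 55575.6 mm ≈ 55.6 m.

55.6 m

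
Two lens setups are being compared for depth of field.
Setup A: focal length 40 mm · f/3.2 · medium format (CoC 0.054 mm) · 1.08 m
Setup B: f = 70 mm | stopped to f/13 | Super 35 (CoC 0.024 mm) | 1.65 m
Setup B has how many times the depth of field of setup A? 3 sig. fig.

Setup A: H = 40²/(3.2×0.054) + 40 ≈ 9299.3 mm; DoF = Df − Dn = 1216.65 − 970.94 ≈ 245.71 mm.
Setup B: H = 70²/(13×0.024) + 70 ≈ 15775.1 mm; DoF = Df − Dn = 1834.56 − 1499.18 ≈ 335.38 mm.
Ratio = 335.38 / 245.71 ≈ 1.36.

1.36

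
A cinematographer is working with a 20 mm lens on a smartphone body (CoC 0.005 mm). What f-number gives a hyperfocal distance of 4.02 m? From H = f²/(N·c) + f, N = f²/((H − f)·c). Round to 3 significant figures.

f/20

Rearrange H = f²/(N·c) + f for N: N = f² / ((H − f)·c).
N = 20² / ((4020 − 20) × 0.005) = 400 / 20.00 ≈ 20.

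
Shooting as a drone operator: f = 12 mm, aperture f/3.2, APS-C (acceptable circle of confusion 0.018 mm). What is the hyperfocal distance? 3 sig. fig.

2.51 m

Hyperfocal distance H = f²/(N·c) + f = 12²/(3.2 × 0.018) + 12 = 144/0.0576 + 12 ≈ 2512.0 mm ≈ 2.51 m.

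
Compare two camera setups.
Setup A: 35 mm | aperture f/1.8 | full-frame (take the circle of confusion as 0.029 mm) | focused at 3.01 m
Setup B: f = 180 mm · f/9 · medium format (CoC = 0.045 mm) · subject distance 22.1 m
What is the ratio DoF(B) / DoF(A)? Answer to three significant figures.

Setup A: H = 35²/(1.8×0.029) + 35 ≈ 23502.4 mm; DoF = Df − Dn = 3446.98 − 2671.35 ≈ 775.63 mm.
Setup B: H = 180²/(9×0.045) + 180 ≈ 80180.0 mm; DoF = Df − Dn = 30441 − 17347 ≈ 13094 mm.
Ratio = 13094 / 775.63 ≈ 16.9.

16.9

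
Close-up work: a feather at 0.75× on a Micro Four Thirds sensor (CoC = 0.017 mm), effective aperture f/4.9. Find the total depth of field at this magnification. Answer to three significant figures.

At magnification m, DoF ≈ 2·N_eff·c/m² = 2 × 4.9 × 0.017 / 0.75² = 0.1666 / 0.5625 ≈ 0.296 mm.

0.296 mm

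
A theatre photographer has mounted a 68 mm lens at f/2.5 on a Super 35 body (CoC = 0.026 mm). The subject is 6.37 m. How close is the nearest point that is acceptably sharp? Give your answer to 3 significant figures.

Hyperfocal distance H = f²/(N·c) + f = 68²/(2.5 × 0.026) + 68 = 4624/0.065 + 68 ≈ 71206.5 mm ≈ 71.21 m.
Near limit Dn = s·(H − f)/(H + s − 2f) = 6370 × (71206.5 − 68) / (71206.5 + 6370 − 2 × 68) = 6370 × 71138.5 / 77440.5 ≈ 5851.6 mm ≈ 5.85 m.

5.85 m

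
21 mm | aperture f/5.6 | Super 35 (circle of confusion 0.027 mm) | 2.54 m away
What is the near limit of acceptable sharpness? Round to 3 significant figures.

1.36 m

Hyperfocal distance H = f²/(N·c) + f = 21²/(5.6 × 0.027) + 21 = 441/0.1512 + 21 ≈ 2937.7 mm ≈ 2.938 m.
Near limit Dn = s·(H − f)/(H + s − 2f) = 2540 × (2937.7 − 21) / (2937.7 + 2540 − 2 × 21) = 2540 × 2916.7 / 5435.7 ≈ 1362.9 mm ≈ 1.36 m.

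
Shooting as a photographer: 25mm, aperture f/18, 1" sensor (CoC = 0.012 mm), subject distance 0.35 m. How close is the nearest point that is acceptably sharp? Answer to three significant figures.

315 mm

Hyperfocal distance H = f²/(N·c) + f = 25²/(18 × 0.012) + 25 = 625/0.216 + 25 ≈ 2918.5 mm ≈ 2.919 m.
Near limit Dn = s·(H − f)/(H + s − 2f) = 350 × (2918.5 − 25) / (2918.5 + 350 − 2 × 25) = 350 × 2893.5 / 3218.5 ≈ 314.66 mm.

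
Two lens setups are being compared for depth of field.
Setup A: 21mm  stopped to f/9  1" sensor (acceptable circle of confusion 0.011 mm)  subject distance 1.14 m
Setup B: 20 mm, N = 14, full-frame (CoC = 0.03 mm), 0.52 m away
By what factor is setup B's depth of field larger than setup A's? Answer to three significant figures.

Setup A: H = 21²/(9×0.011) + 21 ≈ 4475.5 mm; DoF = Df − Dn = 1522.44 − 911.12 ≈ 611.32 mm.
Setup B: H = 20²/(14×0.03) + 20 ≈ 972.4 mm; DoF = Df − Dn = 1094.74 − 340.98 ≈ 753.76 mm.
Ratio = 753.76 / 611.32 ≈ 1.23.

1.23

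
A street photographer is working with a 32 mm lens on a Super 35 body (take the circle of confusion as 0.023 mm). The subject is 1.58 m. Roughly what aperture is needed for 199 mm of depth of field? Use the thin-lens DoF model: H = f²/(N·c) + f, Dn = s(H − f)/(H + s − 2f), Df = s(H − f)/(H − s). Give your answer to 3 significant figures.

Write h = H − f = f²/(N·c). The thin-lens limits are Dn = s·h/(h + (s−f)) and Df = s·h/(h − (s−f)), so DoF = Df − Dn = 2·s·(s−f)·h / (h² − (s−f)²).
That is a quadratic in h: DoF·h² − 2·s·(s−f)·h − DoF·(s−f)² = 0 ⇒ h = (s−f)·(s + √(s² + DoF²)) / DoF = 1548 × (1580 + √(1580² + 199²)) / 199 = 1548 × (1580 + 1592.48) / 199 ≈ 24678 mm.
Then N = f²/(c·h) = 32² / (0.023 × 24678) = 1024 / 567.60 ≈ 1.80.

f/1.80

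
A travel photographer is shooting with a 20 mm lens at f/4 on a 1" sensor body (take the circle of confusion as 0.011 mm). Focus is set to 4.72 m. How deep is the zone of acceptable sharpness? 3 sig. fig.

6.66 m

Hyperfocal distance H = f²/(N·c) + f = 20²/(4 × 0.011) + 20 = 400/0.044 + 20 ≈ 9110.9 mm ≈ 9.111 m.
Near limit Dn = s·(H − f)/(H + s − 2f) = 4720 × (9110.9 − 20) / (9110.9 + 4720 − 2 × 20) = 4720 × 9090.9 / 13790.9 ≈ 3111.4 mm.
Far limit Df = s·(H − f)/(H − s) = 4720 × (9110.9 − 20) / (9110.9 − 4720) = 4720 × 9090.9 / 4390.9 ≈ 9772.3 mm.
Depth of field = Df − Dn = 9772.3 − 3111.4 ≈ 6660.9 mm ≈ 6.66 m.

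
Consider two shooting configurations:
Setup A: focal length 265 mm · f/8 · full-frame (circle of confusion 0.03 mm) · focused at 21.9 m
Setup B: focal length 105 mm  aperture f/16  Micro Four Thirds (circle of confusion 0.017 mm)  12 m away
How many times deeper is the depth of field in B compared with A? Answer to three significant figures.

2.37

Setup A: H = 265²/(8×0.03) + 265 ≈ 292869.2 mm; DoF = Df − Dn = 23648.6 − 20392.2 ≈ 3256.4 mm.
Setup B: H = 105²/(16×0.017) + 105 ≈ 40638.1 mm; DoF = Df − Dn = 16984.3 − 9277.4 ≈ 7706.9 mm.
Ratio = 7706.9 / 3256.4 ≈ 2.37.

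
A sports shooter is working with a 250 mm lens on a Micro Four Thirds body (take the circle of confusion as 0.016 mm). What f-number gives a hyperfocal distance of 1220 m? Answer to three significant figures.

f/3.20

Rearrange H = f²/(N·c) + f for N: N = f² / ((H − f)·c).
N = 250² / ((1220000 − 250) × 0.016) = 62500 / 19516 ≈ 3.20.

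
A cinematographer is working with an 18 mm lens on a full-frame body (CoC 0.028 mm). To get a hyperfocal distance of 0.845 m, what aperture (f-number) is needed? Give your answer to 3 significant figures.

Rearrange H = f²/(N·c) + f for N: N = f² / ((H − f)·c).
N = 18² / ((845 − 18) × 0.028) = 324 / 23.16 ≈ 14.

f/14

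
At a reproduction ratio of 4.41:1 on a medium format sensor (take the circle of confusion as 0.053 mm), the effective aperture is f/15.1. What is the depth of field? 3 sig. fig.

0.0823 mm

At magnification m, DoF ≈ 2·N_eff·c/m² = 2 × 15.1 × 0.053 / 4.41² = 1.601 / 19.45 ≈ 0.0823 mm.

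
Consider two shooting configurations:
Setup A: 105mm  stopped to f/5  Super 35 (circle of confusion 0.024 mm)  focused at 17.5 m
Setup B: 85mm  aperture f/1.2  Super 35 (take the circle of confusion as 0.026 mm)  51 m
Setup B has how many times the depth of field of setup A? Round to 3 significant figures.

3.43

Setup A: H = 105²/(5×0.024) + 105 ≈ 91980.0 mm; DoF = Df − Dn = 21587.2 − 14714.1 ≈ 6873.1 mm.
Setup B: H = 85²/(1.2×0.026) + 85 ≈ 231655.5 mm; DoF = Df − Dn = 65374 − 41808 ≈ 23566 mm.
Ratio = 23566 / 6873.1 ≈ 3.43.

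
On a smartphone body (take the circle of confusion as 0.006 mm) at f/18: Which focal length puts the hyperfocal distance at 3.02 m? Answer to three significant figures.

From H = f²/(N·c) + f, with f ≪ H: f ≈ √(H·N·c) = √(3020 × 18 × 0.006) = √326.16 ≈ 18.06 mm.
Exact: f² + N·c·f − N·c·H = 0 ⇒ f = (−N·c + √((N·c)² + 4·N·c·H))/2 = (−0.108 + √1304.7)/2 ≈ 18.006 mm ≈ 18.0 mm.

18.0 mm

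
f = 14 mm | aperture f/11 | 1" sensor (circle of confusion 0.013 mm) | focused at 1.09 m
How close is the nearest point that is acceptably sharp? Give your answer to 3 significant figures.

0.611 m

Hyperfocal distance H = f²/(N·c) + f = 14²/(11 × 0.013) + 14 = 196/0.143 + 14 ≈ 1384.6 mm ≈ 1.385 m.
Near limit Dn = s·(H − f)/(H + s − 2f) = 1090 × (1384.6 − 14) / (1384.6 + 1090 − 2 × 14) = 1090 × 1370.6 / 2446.6 ≈ 610.63 mm ≈ 0.611 m.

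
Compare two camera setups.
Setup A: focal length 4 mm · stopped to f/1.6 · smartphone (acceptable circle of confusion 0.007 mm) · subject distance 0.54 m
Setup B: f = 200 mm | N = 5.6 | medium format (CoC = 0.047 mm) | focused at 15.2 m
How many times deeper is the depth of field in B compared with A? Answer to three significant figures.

6.42

Setup A: H = 4²/(1.6×0.007) + 4 ≈ 1432.6 mm; DoF = Df − Dn = 864.28 − 392.67 ≈ 471.61 mm.
Setup B: H = 200²/(5.6×0.047) + 200 ≈ 152175.7 mm; DoF = Df − Dn = 16864.5 − 13834.5 ≈ 3030.0 mm.
Ratio = 3030.0 / 471.61 ≈ 6.42.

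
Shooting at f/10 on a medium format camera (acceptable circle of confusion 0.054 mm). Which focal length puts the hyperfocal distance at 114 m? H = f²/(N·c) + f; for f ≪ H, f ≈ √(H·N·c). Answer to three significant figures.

From H = f²/(N·c) + f, with f ≪ H: f ≈ √(H·N·c) = √(114000 × 10 × 0.054) = √61560 ≈ 248.1 mm.
The +f correction barely moves this — solving exactly, f² + N·c·f − N·c·H = 0 ⇒ f = (−N·c + √((N·c)² + 4·N·c·H))/2 = (−0.54 + √246240)/2 ≈ 247.84 mm, so f ≈ 248 mm.

248 mm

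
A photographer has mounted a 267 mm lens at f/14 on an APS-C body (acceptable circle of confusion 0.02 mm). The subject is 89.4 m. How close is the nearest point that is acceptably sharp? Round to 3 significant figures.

Hyperfocal distance H = f²/(N·c) + f = 267²/(14 × 0.02) + 267 = 71289/0.28 + 267 ≈ 254870.6 mm ≈ 254.9 m.
Near limit Dn = s·(H − f)/(H + s − 2f) = 89400 × (254870.6 − 267) / (254870.6 + 89400 − 2 × 267) = 89400 × 254603.6 / 343736.6 ≈ 66218 mm ≈ 66.2 m.

66.2 m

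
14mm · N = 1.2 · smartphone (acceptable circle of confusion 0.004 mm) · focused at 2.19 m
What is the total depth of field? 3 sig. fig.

Hyperfocal distance H = f²/(N·c) + f = 14²/(1.2 × 0.004) + 14 = 196/0.0048 + 14 ≈ 40847.3 mm ≈ 40.85 m.
Near limit Dn = s·(H − f)/(H + s − 2f) = 2190 × (40847.3 − 14) / (40847.3 + 2190 − 2 × 14) = 2190 × 40833.3 / 43009.3 ≈ 2079.20 mm.
Far limit Df = s·(H − f)/(H − s) = 2190 × (40847.3 − 14) / (40847.3 − 2190) = 2190 × 40833.3 / 38657.3 ≈ 2313.27 mm.
Depth of field = Df − Dn = 2313.27 − 2079.20 ≈ 234.07 mm.

234 mm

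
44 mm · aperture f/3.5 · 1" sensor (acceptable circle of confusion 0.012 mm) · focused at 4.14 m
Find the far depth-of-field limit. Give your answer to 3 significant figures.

4.54 m

Hyperfocal distance H = f²/(N·c) + f = 44²/(3.5 × 0.012) + 44 = 1936/0.042 + 44 ≈ 46139.2 mm ≈ 46.14 m.
Far limit Df = s·(H − f)/(H − s) = 4140 × (46139.2 − 44) / (46139.2 − 4140) = 4140 × 46095.2 / 41999.2 ≈ 4543.8 mm ≈ 4.54 m.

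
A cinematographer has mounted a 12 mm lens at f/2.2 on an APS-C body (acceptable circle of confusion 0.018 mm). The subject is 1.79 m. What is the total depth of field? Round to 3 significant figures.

Hyperfocal distance H = f²/(N·c) + f = 12²/(2.2 × 0.018) + 12 = 144/0.0396 + 12 ≈ 3648.4 mm ≈ 3.648 m.
Near limit Dn = s·(H − f)/(H + s − 2f) = 1790 × (3648.4 − 12) / (3648.4 + 1790 − 2 × 12) = 1790 × 3636.4 / 5414.4 ≈ 1202.2 mm.
Far limit Df = s·(H − f)/(H − s) = 1790 × (3648.4 − 12) / (3648.4 − 1790) = 1790 × 3636.4 / 1858.4 ≈ 3502.6 mm.
Depth of field = Df − Dn = 3502.6 − 1202.2 ≈ 2300.4 mm ≈ 2.30 m.

2.30 m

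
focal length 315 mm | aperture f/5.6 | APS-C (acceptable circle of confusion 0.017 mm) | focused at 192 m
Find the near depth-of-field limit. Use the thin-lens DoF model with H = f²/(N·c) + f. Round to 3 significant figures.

Hyperfocal distance H = f²/(N·c) + f = 315²/(5.6 × 0.017) + 315 = 99225/0.0952 + 315 ≈ 1042594.4 mm ≈ 1043 m.
Near limit Dn = s·(H − f)/(H + s − 2f) = 192000 × (1042594.4 − 315) / (1042594.4 + 192000 − 2 × 315) = 192000 × 1042279.4 / 1233964.4 ≈ 162175 mm ≈ 162 m.

162 m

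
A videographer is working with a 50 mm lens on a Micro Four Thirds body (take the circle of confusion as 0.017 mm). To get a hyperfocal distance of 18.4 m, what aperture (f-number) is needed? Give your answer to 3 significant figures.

Rearrange H = f²/(N·c) + f for N: N = f² / ((H − f)·c).
N = 50² / ((18400 − 50) × 0.017) = 2500 / 312.0 ≈ 8.01.

f/8.01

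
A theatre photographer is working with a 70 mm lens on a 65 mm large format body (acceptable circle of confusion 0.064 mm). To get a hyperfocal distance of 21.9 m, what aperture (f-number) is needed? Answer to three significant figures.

Rearrange H = f²/(N·c) + f for N: N = f² / ((H − f)·c).
N = 70² / ((21900 − 70) × 0.064) = 4900 / 1397 ≈ 3.51.

f/3.51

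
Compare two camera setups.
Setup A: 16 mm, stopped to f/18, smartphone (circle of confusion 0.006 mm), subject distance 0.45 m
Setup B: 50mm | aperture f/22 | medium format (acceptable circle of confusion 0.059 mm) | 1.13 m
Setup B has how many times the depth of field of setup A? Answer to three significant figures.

10.8

Setup A: H = 16²/(18×0.006) + 16 ≈ 2386.4 mm; DoF = Df − Dn = 550.86 − 380.36 ≈ 170.50 mm.
Setup B: H = 50²/(22×0.059) + 50 ≈ 1976.0 mm; DoF = Df − Dn = 2572.5 − 724.0 ≈ 1848.5 mm.
Ratio = 1848.5 / 170.50 ≈ 10.8.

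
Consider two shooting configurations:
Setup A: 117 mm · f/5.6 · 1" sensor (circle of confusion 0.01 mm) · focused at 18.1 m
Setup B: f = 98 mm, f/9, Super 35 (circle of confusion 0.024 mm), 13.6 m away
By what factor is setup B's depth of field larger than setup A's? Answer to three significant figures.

3.40

Setup A: H = 117²/(5.6×0.01) + 117 ≈ 244563.4 mm; DoF = Df − Dn = 19537.3 − 16859.7 ≈ 2677.6 mm.
Setup B: H = 98²/(9×0.024) + 98 ≈ 44561.0 mm; DoF = Df − Dn = 19530.9 − 10432.1 ≈ 9098.8 mm.
Ratio = 9098.8 / 2677.6 ≈ 3.40.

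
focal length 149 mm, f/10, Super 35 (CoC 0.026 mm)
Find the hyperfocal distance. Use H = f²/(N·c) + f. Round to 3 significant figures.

Hyperfocal distance H = f²/(N·c) + f = 149²/(10 × 0.026) + 149 = 22201/0.26 + 149 ≈ 85537.5 mm ≈ 85.5 m.

85.5 m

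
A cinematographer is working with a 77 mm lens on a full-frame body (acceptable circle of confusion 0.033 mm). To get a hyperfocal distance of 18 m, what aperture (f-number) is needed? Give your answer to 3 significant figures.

Rearrange H = f²/(N·c) + f for N: N = f² / ((H − f)·c).
N = 77² / ((18000 − 77) × 0.033) = 5929 / 591.5 ≈ 10.

f/10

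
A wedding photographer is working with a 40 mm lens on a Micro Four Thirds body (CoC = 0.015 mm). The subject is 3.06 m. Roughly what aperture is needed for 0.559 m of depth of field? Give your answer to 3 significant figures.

f/3.20

Write h = H − f = f²/(N·c). The thin-lens limits are Dn = s·h/(h + (s−f)) and Df = s·h/(h − (s−f)), so DoF = Df − Dn = 2·s·(s−f)·h / (h² − (s−f)²).
That is a quadratic in h: DoF·h² − 2·s·(s−f)·h − DoF·(s−f)² = 0 ⇒ h = (s−f)·(s + √(s² + DoF²)) / DoF = 3020 × (3060 + √(3060² + 559²)) / 559 = 3020 × (3060 + 3110.64) / 559 ≈ 33337 mm.
Then N = f²/(c·h) = 40² / (0.015 × 33337) = 1600 / 500.05 ≈ 3.20.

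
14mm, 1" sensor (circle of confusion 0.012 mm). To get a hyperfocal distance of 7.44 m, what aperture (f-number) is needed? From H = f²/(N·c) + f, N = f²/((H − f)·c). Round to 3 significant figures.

f/2.20

Rearrange H = f²/(N·c) + f for N: N = f² / ((H − f)·c).
N = 14² / ((7440 − 14) × 0.012) = 196 / 89.11 ≈ 2.20.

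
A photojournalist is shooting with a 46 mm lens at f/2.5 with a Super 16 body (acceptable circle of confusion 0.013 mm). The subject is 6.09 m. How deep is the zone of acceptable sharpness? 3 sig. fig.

1.14 m

Hyperfocal distance H = f²/(N·c) + f = 46²/(2.5 × 0.013) + 46 = 2116/0.0325 + 46 ≈ 65153.7 mm ≈ 65.15 m.
Near limit Dn = s·(H − f)/(H + s − 2f) = 6090 × (65153.7 − 46) / (65153.7 + 6090 − 2 × 46) = 6090 × 65107.7 / 71151.7 ≈ 5572.7 mm.
Far limit Df = s·(H − f)/(H − s) = 6090 × (65153.7 − 46) / (65153.7 − 6090) = 6090 × 65107.7 / 59063.7 ≈ 6713.2 mm.
Depth of field = Df − Dn = 6713.2 − 5572.7 ≈ 1140.5 mm ≈ 1.14 m.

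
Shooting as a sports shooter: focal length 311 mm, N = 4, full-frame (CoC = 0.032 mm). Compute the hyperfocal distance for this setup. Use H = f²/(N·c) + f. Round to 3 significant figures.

Hyperfocal distance H = f²/(N·c) + f = 311²/(4 × 0.032) + 311 = 96721/0.128 + 311 ≈ 755943.8 mm ≈ 756 m.

756 m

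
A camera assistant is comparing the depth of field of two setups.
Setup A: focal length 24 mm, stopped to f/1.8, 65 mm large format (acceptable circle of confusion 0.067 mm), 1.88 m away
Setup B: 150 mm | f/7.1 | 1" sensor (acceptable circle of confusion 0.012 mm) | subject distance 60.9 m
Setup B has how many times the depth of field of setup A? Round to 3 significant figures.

Setup A: H = 24²/(1.8×0.067) + 24 ≈ 4800.1 mm; DoF = Df − Dn = 3074.9 − 1353.9 ≈ 1721.0 mm.
Setup B: H = 150²/(7.1×0.012) + 150 ≈ 264234.5 mm; DoF = Df − Dn = 79095 − 49511 ≈ 29584 mm.
Ratio = 29584 / 1721.0 ≈ 17.2.

17.2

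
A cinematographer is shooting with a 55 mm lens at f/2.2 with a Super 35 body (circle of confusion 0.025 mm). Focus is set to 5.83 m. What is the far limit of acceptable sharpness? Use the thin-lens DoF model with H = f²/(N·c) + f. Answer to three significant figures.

Hyperfocal distance H = f²/(N·c) + f = 55²/(2.2 × 0.025) + 55 = 3025/0.055 + 55 ≈ 55055.0 mm ≈ 55.05 m.
Far limit Df = s·(H − f)/(H − s) = 5830 × (55055.0 − 55) / (55055.0 − 5830) = 5830 × 55000.0 / 49225.0 ≈ 6514.0 mm ≈ 6.51 m.

6.51 m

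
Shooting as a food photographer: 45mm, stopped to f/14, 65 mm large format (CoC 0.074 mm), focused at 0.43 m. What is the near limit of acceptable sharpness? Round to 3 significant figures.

Hyperfocal distance H = f²/(N·c) + f = 45²/(14 × 0.074) + 45 = 2025/1.036 + 45 ≈ 1999.6 mm ≈ 2.000 m.
Near limit Dn = s·(H − f)/(H + s − 2f) = 430 × (1999.6 − 45) / (1999.6 + 430 − 2 × 45) = 430 × 1954.6 / 2339.6 ≈ 359.24 mm.

359 mm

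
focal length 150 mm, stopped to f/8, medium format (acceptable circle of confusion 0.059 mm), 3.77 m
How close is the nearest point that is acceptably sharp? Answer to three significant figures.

3.50 m

Hyperfocal distance H = f²/(N·c) + f = 150²/(8 × 0.059) + 150 = 22500/0.472 + 150 ≈ 47819.5 mm ≈ 47.82 m.
Near limit Dn = s·(H − f)/(H + s − 2f) = 3770 × (47819.5 − 150) / (47819.5 + 3770 − 2 × 150) = 3770 × 47669.5 / 51289.5 ≈ 3503.9 mm ≈ 3.50 m.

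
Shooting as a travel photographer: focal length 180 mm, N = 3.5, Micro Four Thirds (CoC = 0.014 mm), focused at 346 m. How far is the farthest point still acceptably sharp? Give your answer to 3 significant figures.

Hyperfocal distance H = f²/(N·c) + f = 180²/(3.5 × 0.014) + 180 = 32400/0.049 + 180 ≈ 661404.5 mm ≈ 661.4 m.
Far limit Df = s·(H − f)/(H − s) = 346000 × (661404.5 − 180) / (661404.5 − 346000) = 346000 × 661224.5 / 315404.5 ≈ 725366 mm ≈ 725 m.

725 m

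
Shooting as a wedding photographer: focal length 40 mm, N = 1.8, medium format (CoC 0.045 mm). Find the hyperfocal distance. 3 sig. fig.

Hyperfocal distance H = f²/(N·c) + f = 40²/(1.8 × 0.045) + 40 = 1600/0.081 + 40 ≈ 19793.1 mm ≈ 19.8 m.

19.8 m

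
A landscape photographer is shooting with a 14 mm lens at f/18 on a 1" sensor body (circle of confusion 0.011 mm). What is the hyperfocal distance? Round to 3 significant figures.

Hyperfocal distance H = f²/(N·c) + f = 14²/(18 × 0.011) + 14 = 196/0.198 + 14 ≈ 1003.9 mm ≈ 1.00 m.

1.00 m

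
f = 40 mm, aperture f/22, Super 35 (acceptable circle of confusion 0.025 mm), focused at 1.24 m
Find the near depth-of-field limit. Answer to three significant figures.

0.878 m

Hyperfocal distance H = f²/(N·c) + f = 40²/(22 × 0.025) + 40 = 1600/0.55 + 40 ≈ 2949.1 mm ≈ 2.949 m.
Near limit Dn = s·(H − f)/(H + s − 2f) = 1240 × (2949.1 − 40) / (2949.1 + 1240 − 2 × 40) = 1240 × 2909.1 / 4109.1 ≈ 877.88 mm ≈ 0.878 m.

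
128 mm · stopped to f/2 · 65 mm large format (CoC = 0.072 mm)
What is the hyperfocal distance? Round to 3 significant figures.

Hyperfocal distance H = f²/(N·c) + f = 128²/(2 × 0.072) + 128 = 16384/0.144 + 128 ≈ 113905.8 mm ≈ 114 m.

114 m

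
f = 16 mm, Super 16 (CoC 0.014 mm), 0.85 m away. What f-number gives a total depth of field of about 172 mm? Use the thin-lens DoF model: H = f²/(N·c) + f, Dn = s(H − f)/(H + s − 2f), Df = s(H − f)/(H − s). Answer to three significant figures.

f/2.20

Write h = H − f = f²/(N·c). The thin-lens limits are Dn = s·h/(h + (s−f)) and Df = s·h/(h − (s−f)), so DoF = Df − Dn = 2·s·(s−f)·h / (h² − (s−f)²).
That is a quadratic in h: DoF·h² − 2·s·(s−f)·h − DoF·(s−f)² = 0 ⇒ h = (s−f)·(s + √(s² + DoF²)) / DoF = 834 × (850 + √(850² + 172²)) / 172 = 834 × (850 + 867.228) / 172 ≈ 8326.6 mm.
Then N = f²/(c·h) = 16² / (0.014 × 8326.6) = 256 / 116.57 ≈ 2.20.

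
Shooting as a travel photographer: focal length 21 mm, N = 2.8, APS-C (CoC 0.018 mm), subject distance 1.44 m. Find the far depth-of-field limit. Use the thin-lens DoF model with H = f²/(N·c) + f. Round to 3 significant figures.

1.72 m

Hyperfocal distance H = f²/(N·c) + f = 21²/(2.8 × 0.018) + 21 = 441/0.0504 + 21 ≈ 8771.0 mm ≈ 8.771 m.
Far limit Df = s·(H − f)/(H − s) = 1440 × (8771.0 − 21) / (8771.0 − 1440) = 1440 × 8750.0 / 7331.0 ≈ 1718.7 mm ≈ 1.72 m.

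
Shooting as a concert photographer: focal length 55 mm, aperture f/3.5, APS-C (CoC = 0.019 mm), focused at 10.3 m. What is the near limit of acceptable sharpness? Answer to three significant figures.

8.41 m

Hyperfocal distance H = f²/(N·c) + f = 55²/(3.5 × 0.019) + 55 = 3025/0.0665 + 55 ≈ 45543.7 mm ≈ 45.54 m.
Near limit Dn = s·(H − f)/(H + s − 2f) = 10300 × (45543.7 − 55) / (45543.7 + 10300 − 2 × 55) = 10300 × 45488.7 / 55733.7 ≈ 8406.6 mm ≈ 8.41 m.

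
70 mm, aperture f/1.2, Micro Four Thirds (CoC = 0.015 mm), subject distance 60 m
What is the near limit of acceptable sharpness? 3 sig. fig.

Hyperfocal distance H = f²/(N·c) + f = 70²/(1.2 × 0.015) + 70 = 4900/0.018 + 70 ≈ 272292.2 mm ≈ 272.3 m.
Near limit Dn = s·(H − f)/(H + s − 2f) = 60000 × (272292.2 − 70) / (272292.2 + 60000 − 2 × 70) = 60000 × 272222.2 / 332152.2 ≈ 49174 mm ≈ 49.2 m.

49.2 m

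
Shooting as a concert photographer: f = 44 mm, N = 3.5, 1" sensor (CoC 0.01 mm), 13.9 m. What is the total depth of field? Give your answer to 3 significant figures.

7.43 m

Hyperfocal distance H = f²/(N·c) + f = 44²/(3.5 × 0.01) + 44 = 1936/0.035 + 44 ≈ 55358.3 mm ≈ 55.36 m.
Near limit Dn = s·(H − f)/(H + s − 2f) = 13900 × (55358.3 − 44) / (55358.3 + 13900 − 2 × 44) = 13900 × 55314.3 / 69170.3 ≈ 11115.6 mm.
Far limit Df = s·(H − f)/(H − s) = 13900 × (55358.3 − 44) / (55358.3 − 13900) = 13900 × 55314.3 / 41458.3 ≈ 18545.6 mm.
Depth of field = Df − Dn = 18545.6 − 11115.6 ≈ 7430.0 mm ≈ 7.43 m.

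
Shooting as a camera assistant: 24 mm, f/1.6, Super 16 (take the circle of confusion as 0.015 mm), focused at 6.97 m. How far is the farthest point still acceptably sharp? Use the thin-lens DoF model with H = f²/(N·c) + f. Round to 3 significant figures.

9.81 m

Hyperfocal distance H = f²/(N·c) + f = 24²/(1.6 × 0.015) + 24 = 576/0.024 + 24 ≈ 24024.0 mm ≈ 24.02 m.
Far limit Df = s·(H − f)/(H − s) = 6970 × (24024.0 − 24) / (24024.0 − 6970) = 6970 × 24000.0 / 17054.0 ≈ 9808.8 mm ≈ 9.81 m.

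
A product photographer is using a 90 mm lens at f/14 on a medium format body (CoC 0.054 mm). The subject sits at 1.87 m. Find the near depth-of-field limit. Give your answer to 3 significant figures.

1.60 m

Hyperfocal distance H = f²/(N·c) + f = 90²/(14 × 0.054) + 90 = 8100/0.756 + 90 ≈ 10804.3 mm ≈ 10.80 m.
Near limit Dn = s·(H − f)/(H + s − 2f) = 1870 × (10804.3 − 90) / (10804.3 + 1870 − 2 × 90) = 1870 × 10714.3 / 12494.3 ≈ 1603.6 mm ≈ 1.60 m.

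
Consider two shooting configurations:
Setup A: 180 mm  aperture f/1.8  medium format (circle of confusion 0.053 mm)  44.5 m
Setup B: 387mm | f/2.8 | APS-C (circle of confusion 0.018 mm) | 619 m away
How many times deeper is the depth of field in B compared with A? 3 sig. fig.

22.8

Setup A: H = 180²/(1.8×0.053) + 180 ≈ 339802.6 mm; DoF = Df − Dn = 51179 − 39363 ≈ 11816 mm.
Setup B: H = 387²/(2.8×0.018) + 387 ≈ 2971994.1 mm; DoF = Df − Dn = 781738 − 512343 ≈ 269395 mm.
Ratio = 269395 / 11816 ≈ 22.8.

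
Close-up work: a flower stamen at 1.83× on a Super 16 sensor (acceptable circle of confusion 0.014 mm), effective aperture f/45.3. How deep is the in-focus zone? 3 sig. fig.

0.379 mm

At magnification m, DoF ≈ 2·N_eff·c/m² = 2 × 45.3 × 0.014 / 1.83² = 1.268 / 3.349 ≈ 0.379 mm.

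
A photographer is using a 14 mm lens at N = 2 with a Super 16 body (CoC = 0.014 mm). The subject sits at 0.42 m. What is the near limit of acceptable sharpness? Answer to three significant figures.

Hyperfocal distance H = f²/(N·c) + f = 14²/(2 × 0.014) + 14 = 196/0.028 + 14 ≈ 7014.0 mm ≈ 7.014 m.
Near limit Dn = s·(H − f)/(H + s − 2f) = 420 × (7014.0 − 14) / (7014.0 + 420 − 2 × 14) = 420 × 7000.0 / 7406.0 ≈ 396.98 mm.

397 mm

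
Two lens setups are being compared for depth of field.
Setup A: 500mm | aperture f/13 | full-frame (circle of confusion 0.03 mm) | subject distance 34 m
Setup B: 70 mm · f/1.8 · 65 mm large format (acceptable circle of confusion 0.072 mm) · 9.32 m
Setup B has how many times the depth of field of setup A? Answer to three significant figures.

1.36

Setup A: H = 500²/(13×0.03) + 500 ≈ 641525.6 mm; DoF = Df − Dn = 35874.8 − 32311.4 ≈ 3563.4 mm.
Setup B: H = 70²/(1.8×0.072) + 70 ≈ 37878.6 mm; DoF = Df − Dn = 12338.7 − 7488.0 ≈ 4850.7 mm.
Ratio = 4850.7 / 3563.4 ≈ 1.36.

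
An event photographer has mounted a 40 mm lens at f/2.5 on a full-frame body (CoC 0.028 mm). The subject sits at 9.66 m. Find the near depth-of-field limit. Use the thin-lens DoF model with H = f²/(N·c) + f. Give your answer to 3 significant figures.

Hyperfocal distance H = f²/(N·c) + f = 40²/(2.5 × 0.028) + 40 = 1600/0.07 + 40 ≈ 22897.1 mm ≈ 22.90 m.
Near limit Dn = s·(H − f)/(H + s − 2f) = 9660 × (22897.1 − 40) / (22897.1 + 9660 − 2 × 40) = 9660 × 22857.1 / 32477.1 ≈ 6798.6 mm ≈ 6.80 m.

6.80 m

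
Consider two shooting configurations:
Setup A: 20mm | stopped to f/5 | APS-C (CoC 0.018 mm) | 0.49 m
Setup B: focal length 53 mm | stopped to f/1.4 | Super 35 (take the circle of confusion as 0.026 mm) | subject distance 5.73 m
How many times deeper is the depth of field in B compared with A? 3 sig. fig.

8.09

Setup A: H = 20²/(5×0.018) + 20 ≈ 4464.4 mm; DoF = Df − Dn = 547.95 − 443.14 ≈ 104.81 mm.
Setup B: H = 53²/(1.4×0.026) + 53 ≈ 77223.3 mm; DoF = Df − Dn = 6185.00 − 5337.36 ≈ 847.64 mm.
Ratio = 847.64 / 104.81 ≈ 8.09.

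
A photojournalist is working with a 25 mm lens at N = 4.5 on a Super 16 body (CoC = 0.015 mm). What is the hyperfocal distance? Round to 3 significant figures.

Hyperfocal distance H = f²/(N·c) + f = 25²/(4.5 × 0.015) + 25 = 625/0.0675 + 25 ≈ 9284.3 mm ≈ 9.28 m.

9.28 m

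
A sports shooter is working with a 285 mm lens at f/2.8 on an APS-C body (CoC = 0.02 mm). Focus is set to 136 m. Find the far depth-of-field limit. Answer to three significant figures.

150 m

Hyperfocal distance H = f²/(N·c) + f = 285²/(2.8 × 0.02) + 285 = 81225/0.056 + 285 ≈ 1450731.4 mm ≈ 1451 m.
Far limit Df = s·(H − f)/(H − s) = 136000 × (1450731.4 − 285) / (1450731.4 − 136000) = 136000 × 1450446.4 / 1314731.4 ≈ 150039 mm ≈ 150 m.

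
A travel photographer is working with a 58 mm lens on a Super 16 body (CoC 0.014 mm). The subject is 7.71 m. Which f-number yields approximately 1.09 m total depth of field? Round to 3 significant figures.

f/2.21

Write h = H − f = f²/(N·c). The thin-lens limits are Dn = s·h/(h + (s−f)) and Df = s·h/(h − (s−f)), so DoF = Df − Dn = 2·s·(s−f)·h / (h² − (s−f)²).
That is a quadratic in h: DoF·h² − 2·s·(s−f)·h − DoF·(s−f)² = 0 ⇒ h = (s−f)·(s + √(s² + DoF²)) / DoF = 7652 × (7710 + √(7710² + 1090²)) / 1090 = 7652 × (7710 + 7786.67) / 1090 ≈ 108789 mm.
Then N = f²/(c·h) = 58² / (0.014 × 108789) = 3364 / 1523.1 ≈ 2.21.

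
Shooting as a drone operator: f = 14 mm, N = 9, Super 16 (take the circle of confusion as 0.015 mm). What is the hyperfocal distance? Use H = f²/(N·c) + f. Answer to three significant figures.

1.47 m

Hyperfocal distance H = f²/(N·c) + f = 14²/(9 × 0.015) + 14 = 196/0.135 + 14 ≈ 1465.9 mm ≈ 1.47 m.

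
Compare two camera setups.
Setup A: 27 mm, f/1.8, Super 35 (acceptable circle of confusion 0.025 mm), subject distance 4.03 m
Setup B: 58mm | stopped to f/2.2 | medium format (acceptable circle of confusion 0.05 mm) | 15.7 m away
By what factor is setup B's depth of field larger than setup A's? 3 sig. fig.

10.3

Setup A: H = 27²/(1.8×0.025) + 27 ≈ 16227.0 mm; DoF = Df − Dn = 5352.6 − 3231.5 ≈ 2121.1 mm.
Setup B: H = 58²/(2.2×0.05) + 58 ≈ 30639.8 mm; DoF = Df − Dn = 32138 − 10387 ≈ 21751 mm.
Ratio = 21751 / 2121.1 ≈ 10.3.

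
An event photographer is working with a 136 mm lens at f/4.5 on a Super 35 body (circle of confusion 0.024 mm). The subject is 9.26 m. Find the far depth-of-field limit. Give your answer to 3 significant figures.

9.78 m

Hyperfocal distance H = f²/(N·c) + f = 136²/(4.5 × 0.024) + 136 = 18496/0.108 + 136 ≈ 171395.3 mm ≈ 171.4 m.
Far limit Df = s·(H − f)/(H − s) = 9260 × (171395.3 − 136) / (171395.3 − 9260) = 9260 × 171259.3 / 162135.3 ≈ 9781.1 mm ≈ 9.78 m.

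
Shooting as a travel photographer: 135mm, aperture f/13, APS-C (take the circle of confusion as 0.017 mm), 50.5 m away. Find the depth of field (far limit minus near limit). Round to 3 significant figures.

98.4 m

Hyperfocal distance H = f²/(N·c) + f = 135²/(13 × 0.017) + 135 = 18225/0.221 + 135 ≈ 82601.1 mm ≈ 82.60 m.
Near limit Dn = s·(H − f)/(H + s − 2f) = 50500 × (82601.1 − 135) / (82601.1 + 50500 − 2 × 135) = 50500 × 82466.1 / 132831.1 ≈ 31352 mm.
Far limit Df = s·(H − f)/(H − s) = 50500 × (82601.1 − 135) / (82601.1 − 50500) = 50500 × 82466.1 / 32101.1 ≈ 129732 mm.
Depth of field = Df − Dn = 129732 − 31352 ≈ 98380 mm ≈ 98.4 m.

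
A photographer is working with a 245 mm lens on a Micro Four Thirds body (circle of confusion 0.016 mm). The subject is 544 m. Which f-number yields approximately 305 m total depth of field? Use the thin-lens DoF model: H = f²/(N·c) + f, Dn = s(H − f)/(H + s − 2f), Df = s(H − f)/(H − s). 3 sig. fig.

f/1.80

Write h = H − f = f²/(N·c). The thin-lens limits are Dn = s·h/(h + (s−f)) and Df = s·h/(h − (s−f)), so DoF = Df − Dn = 2·s·(s−f)·h / (h² − (s−f)²).
That is a quadratic in h: DoF·h² − 2·s·(s−f)·h − DoF·(s−f)² = 0 ⇒ h = (s−f)·(s + √(s² + DoF²)) / DoF = 543755 × (544000 + √(544000² + 305000²)) / 305000 = 543755 × (544000 + 623667) / 305000 ≈ 2081721 mm.
Then N = f²/(c·h) = 245² / (0.016 × 2081721) = 60025 / 33308 ≈ 1.80.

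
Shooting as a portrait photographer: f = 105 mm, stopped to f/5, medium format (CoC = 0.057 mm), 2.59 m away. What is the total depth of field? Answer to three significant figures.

334 mm

Hyperfocal distance H = f²/(N·c) + f = 105²/(5 × 0.057) + 105 = 11025/0.285 + 105 ≈ 38789.2 mm ≈ 38.79 m.
Near limit Dn = s·(H − f)/(H + s − 2f) = 2590 × (38789.2 − 105) / (38789.2 + 2590 − 2 × 105) = 2590 × 38684.2 / 41169.2 ≈ 2433.67 mm.
Far limit Df = s·(H − f)/(H − s) = 2590 × (38789.2 − 105) / (38789.2 − 2590) = 2590 × 38684.2 / 36199.2 ≈ 2767.80 mm.
Depth of field = Df − Dn = 2767.80 − 2433.67 ≈ 334.13 mm.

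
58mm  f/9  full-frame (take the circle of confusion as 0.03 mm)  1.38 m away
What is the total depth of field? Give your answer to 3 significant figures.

296 mm

Hyperfocal distance H = f²/(N·c) + f = 58²/(9 × 0.03) + 58 = 3364/0.27 + 58 ≈ 12517.3 mm ≈ 12.52 m.
Near limit Dn = s·(H − f)/(H + s − 2f) = 1380 × (12517.3 − 58) / (12517.3 + 1380 − 2 × 58) = 1380 × 12459.3 / 13781.3 ≈ 1247.62 mm.
Far limit Df = s·(H − f)/(H − s) = 1380 × (12517.3 − 58) / (12517.3 − 1380) = 1380 × 12459.3 / 11137.3 ≈ 1543.81 mm.
Depth of field = Df − Dn = 1543.81 − 1247.62 ≈ 296.19 mm.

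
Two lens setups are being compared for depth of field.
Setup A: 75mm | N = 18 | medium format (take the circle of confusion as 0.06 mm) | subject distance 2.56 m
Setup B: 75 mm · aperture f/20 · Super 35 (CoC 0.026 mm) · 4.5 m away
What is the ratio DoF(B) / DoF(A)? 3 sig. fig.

1.40

Setup A: H = 75²/(18×0.06) + 75 ≈ 5283.3 mm; DoF = Df − Dn = 4896.0 − 1733.1 ≈ 3162.9 mm.
Setup B: H = 75²/(20×0.026) + 75 ≈ 10892.3 mm; DoF = Df − Dn = 7615.1 − 3193.6 ≈ 4421.5 mm.
Ratio = 4421.5 / 3162.9 ≈ 1.40.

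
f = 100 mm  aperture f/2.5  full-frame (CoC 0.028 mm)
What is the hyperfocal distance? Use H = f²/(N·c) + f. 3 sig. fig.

143 m

Hyperfocal distance H = f²/(N·c) + f = 100²/(2.5 × 0.028) + 100 = 10000/0.07 + 100 ≈ 142957.1 mm ≈ 143 m.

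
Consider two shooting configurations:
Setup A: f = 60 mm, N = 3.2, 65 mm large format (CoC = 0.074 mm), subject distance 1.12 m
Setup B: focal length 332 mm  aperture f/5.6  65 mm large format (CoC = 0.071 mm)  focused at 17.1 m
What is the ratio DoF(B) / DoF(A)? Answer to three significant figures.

13.2

Setup A: H = 60²/(3.2×0.074) + 60 ≈ 15262.7 mm; DoF = Df − Dn = 1203.94 − 1047.00 ≈ 156.94 mm.
Setup B: H = 332²/(5.6×0.071) + 332 ≈ 277555.3 mm; DoF = Df − Dn = 18200.9 − 16124.7 ≈ 2076.2 mm.
Ratio = 2076.2 / 156.94 ≈ 13.2.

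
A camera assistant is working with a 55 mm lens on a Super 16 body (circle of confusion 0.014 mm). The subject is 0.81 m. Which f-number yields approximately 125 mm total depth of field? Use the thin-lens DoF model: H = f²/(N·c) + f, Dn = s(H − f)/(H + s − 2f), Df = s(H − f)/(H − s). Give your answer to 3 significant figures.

f/22

Write h = H − f = f²/(N·c). The thin-lens limits are Dn = s·h/(h + (s−f)) and Df = s·h/(h − (s−f)), so DoF = Df − Dn = 2·s·(s−f)·h / (h² − (s−f)²).
That is a quadratic in h: DoF·h² − 2·s·(s−f)·h − DoF·(s−f)² = 0 ⇒ h = (s−f)·(s + √(s² + DoF²)) / DoF = 755 × (810 + √(810² + 125²)) / 125 = 755 × (810 + 819.588) / 125 ≈ 9842.7 mm.
Then N = f²/(c·h) = 55² / (0.014 × 9842.7) = 3025 / 137.80 ≈ 22.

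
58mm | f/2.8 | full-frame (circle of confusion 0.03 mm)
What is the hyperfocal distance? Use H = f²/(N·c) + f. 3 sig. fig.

40.1 m

Hyperfocal distance H = f²/(N·c) + f = 58²/(2.8 × 0.03) + 58 = 3364/0.084 + 58 ≈ 40105.6 mm ≈ 40.1 m.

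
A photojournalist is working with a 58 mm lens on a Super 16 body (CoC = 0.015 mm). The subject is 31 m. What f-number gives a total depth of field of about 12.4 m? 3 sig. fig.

f/1.40

Write h = H − f = f²/(N·c). The thin-lens limits are Dn = s·h/(h + (s−f)) and Df = s·h/(h − (s−f)), so DoF = Df − Dn = 2·s·(s−f)·h / (h² − (s−f)²).
That is a quadratic in h: DoF·h² − 2·s·(s−f)·h − DoF·(s−f)² = 0 ⇒ h = (s−f)·(s + √(s² + DoF²)) / DoF = 30942 × (31000 + √(31000² + 12400²)) / 12400 = 30942 × (31000 + 33388.0) / 12400 ≈ 160669 mm.
Then N = f²/(c·h) = 58² / (0.015 × 160669) = 3364 / 2410.0 ≈ 1.40.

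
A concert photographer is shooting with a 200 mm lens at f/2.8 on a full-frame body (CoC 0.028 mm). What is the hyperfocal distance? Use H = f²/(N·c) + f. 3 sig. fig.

510 m

Hyperfocal distance H = f²/(N·c) + f = 200²/(2.8 × 0.028) + 200 = 40000/0.0784 + 200 ≈ 510404.1 mm ≈ 510 m.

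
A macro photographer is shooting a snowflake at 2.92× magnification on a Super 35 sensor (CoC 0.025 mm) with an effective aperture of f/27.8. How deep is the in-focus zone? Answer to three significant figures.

0.163 mm

At magnification m, DoF ≈ 2·N_eff·c/m² = 2 × 27.8 × 0.025 / 2.92² = 1.39 / 8.526 ≈ 0.163 mm.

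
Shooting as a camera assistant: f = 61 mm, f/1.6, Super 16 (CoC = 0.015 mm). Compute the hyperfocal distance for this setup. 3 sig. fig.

155 m

Hyperfocal distance H = f²/(N·c) + f = 61²/(1.6 × 0.015) + 61 = 3721/0.024 + 61 ≈ 155102.7 mm ≈ 155 m.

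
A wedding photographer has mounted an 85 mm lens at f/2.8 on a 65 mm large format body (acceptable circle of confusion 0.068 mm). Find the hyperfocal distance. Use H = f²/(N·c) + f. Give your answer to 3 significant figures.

Hyperfocal distance H = f²/(N·c) + f = 85²/(2.8 × 0.068) + 85 = 7225/0.1904 + 85 ≈ 38031.4 mm ≈ 38.0 m.

38.0 m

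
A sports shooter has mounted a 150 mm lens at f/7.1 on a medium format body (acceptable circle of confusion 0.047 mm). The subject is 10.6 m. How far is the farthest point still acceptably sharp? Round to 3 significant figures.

Hyperfocal distance H = f²/(N·c) + f = 150²/(7.1 × 0.047) + 150 = 22500/0.3337 + 150 ≈ 67575.8 mm ≈ 67.58 m.
Far limit Df = s·(H − f)/(H − s) = 10600 × (67575.8 − 150) / (67575.8 − 10600) = 10600 × 67425.8 / 56975.8 ≈ 12544 mm ≈ 12.5 m.

12.5 m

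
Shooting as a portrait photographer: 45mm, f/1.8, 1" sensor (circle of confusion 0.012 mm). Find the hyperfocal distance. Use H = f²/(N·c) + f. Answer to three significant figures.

93.8 m

Hyperfocal distance H = f²/(N·c) + f = 45²/(1.8 × 0.012) + 45 = 2025/0.0216 + 45 ≈ 93795.0 mm ≈ 93.8 m.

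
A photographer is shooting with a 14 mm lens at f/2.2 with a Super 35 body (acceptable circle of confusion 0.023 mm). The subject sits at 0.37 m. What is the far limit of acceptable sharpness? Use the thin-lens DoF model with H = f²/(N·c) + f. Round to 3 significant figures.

Hyperfocal distance H = f²/(N·c) + f = 14²/(2.2 × 0.023) + 14 = 196/0.0506 + 14 ≈ 3887.5 mm ≈ 3.888 m.
Far limit Df = s·(H − f)/(H − s) = 370 × (3887.5 − 14) / (3887.5 − 370) = 370 × 3873.5 / 3517.5 ≈ 407.45 mm.

407 mm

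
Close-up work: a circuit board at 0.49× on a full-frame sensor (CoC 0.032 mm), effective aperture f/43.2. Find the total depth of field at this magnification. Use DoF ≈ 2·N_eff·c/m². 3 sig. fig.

At magnification m, DoF ≈ 2·N_eff·c/m² = 2 × 43.2 × 0.032 / 0.49² = 2.765 / 0.2401 ≈ 11.5 mm.

11.5 mm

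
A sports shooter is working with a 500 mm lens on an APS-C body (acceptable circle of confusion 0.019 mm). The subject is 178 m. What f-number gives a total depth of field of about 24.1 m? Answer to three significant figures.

f/5

Write h = H − f = f²/(N·c). The thin-lens limits are Dn = s·h/(h + (s−f)) and Df = s·h/(h − (s−f)), so DoF = Df − Dn = 2·s·(s−f)·h / (h² − (s−f)²).
That is a quadratic in h: DoF·h² − 2·s·(s−f)·h − DoF·(s−f)² = 0 ⇒ h = (s−f)·(s + √(s² + DoF²)) / DoF = 177500 × (178000 + √(178000² + 24100²)) / 24100 = 177500 × (178000 + 179624) / 24100 ≈ 2633953 mm.
Then N = f²/(c·h) = 500² / (0.019 × 2633953) = 250000 / 50045 ≈ 5.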